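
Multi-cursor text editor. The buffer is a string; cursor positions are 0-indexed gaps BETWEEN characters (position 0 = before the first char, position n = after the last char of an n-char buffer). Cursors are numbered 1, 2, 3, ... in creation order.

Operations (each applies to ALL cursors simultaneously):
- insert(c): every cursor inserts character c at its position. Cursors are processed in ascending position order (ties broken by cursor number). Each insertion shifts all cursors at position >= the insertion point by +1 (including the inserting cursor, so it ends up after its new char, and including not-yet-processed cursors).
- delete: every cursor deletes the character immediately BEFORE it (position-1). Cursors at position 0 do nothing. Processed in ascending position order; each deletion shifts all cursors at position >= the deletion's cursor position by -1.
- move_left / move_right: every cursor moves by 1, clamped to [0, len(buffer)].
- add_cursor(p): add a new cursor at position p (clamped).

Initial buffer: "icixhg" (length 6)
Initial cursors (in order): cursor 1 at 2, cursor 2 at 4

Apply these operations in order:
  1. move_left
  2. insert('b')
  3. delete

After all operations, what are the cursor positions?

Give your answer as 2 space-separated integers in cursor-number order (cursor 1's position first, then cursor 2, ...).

Answer: 1 3

Derivation:
After op 1 (move_left): buffer="icixhg" (len 6), cursors c1@1 c2@3, authorship ......
After op 2 (insert('b')): buffer="ibcibxhg" (len 8), cursors c1@2 c2@5, authorship .1..2...
After op 3 (delete): buffer="icixhg" (len 6), cursors c1@1 c2@3, authorship ......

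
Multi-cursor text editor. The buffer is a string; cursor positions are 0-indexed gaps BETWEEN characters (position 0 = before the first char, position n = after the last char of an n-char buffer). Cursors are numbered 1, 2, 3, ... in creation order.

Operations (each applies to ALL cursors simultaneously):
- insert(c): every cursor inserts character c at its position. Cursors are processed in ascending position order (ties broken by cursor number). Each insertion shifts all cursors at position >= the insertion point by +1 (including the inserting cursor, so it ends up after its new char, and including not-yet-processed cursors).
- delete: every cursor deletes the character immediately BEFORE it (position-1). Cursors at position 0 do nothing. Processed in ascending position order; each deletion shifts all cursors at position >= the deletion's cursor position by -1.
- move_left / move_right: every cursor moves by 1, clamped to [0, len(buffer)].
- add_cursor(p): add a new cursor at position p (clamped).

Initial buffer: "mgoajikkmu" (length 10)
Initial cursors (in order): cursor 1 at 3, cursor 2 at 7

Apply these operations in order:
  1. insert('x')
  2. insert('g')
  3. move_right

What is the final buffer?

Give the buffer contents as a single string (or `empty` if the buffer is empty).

After op 1 (insert('x')): buffer="mgoxajikxkmu" (len 12), cursors c1@4 c2@9, authorship ...1....2...
After op 2 (insert('g')): buffer="mgoxgajikxgkmu" (len 14), cursors c1@5 c2@11, authorship ...11....22...
After op 3 (move_right): buffer="mgoxgajikxgkmu" (len 14), cursors c1@6 c2@12, authorship ...11....22...

Answer: mgoxgajikxgkmu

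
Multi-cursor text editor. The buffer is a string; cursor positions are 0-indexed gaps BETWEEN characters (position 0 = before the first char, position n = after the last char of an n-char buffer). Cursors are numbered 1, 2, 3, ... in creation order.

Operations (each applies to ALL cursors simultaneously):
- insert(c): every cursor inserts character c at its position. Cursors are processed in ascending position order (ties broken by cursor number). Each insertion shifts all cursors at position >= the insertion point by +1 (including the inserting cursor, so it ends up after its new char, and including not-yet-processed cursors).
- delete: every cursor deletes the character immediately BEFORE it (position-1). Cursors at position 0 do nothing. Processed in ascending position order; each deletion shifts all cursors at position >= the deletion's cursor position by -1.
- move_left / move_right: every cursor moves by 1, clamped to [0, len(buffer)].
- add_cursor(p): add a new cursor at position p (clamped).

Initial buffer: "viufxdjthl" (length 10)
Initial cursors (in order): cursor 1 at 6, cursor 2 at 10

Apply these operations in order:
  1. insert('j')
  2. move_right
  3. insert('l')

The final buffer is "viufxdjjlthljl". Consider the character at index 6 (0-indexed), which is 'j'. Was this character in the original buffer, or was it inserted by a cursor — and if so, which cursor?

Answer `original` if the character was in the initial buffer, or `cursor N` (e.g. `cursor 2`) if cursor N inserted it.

Answer: cursor 1

Derivation:
After op 1 (insert('j')): buffer="viufxdjjthlj" (len 12), cursors c1@7 c2@12, authorship ......1....2
After op 2 (move_right): buffer="viufxdjjthlj" (len 12), cursors c1@8 c2@12, authorship ......1....2
After op 3 (insert('l')): buffer="viufxdjjlthljl" (len 14), cursors c1@9 c2@14, authorship ......1.1...22
Authorship (.=original, N=cursor N): . . . . . . 1 . 1 . . . 2 2
Index 6: author = 1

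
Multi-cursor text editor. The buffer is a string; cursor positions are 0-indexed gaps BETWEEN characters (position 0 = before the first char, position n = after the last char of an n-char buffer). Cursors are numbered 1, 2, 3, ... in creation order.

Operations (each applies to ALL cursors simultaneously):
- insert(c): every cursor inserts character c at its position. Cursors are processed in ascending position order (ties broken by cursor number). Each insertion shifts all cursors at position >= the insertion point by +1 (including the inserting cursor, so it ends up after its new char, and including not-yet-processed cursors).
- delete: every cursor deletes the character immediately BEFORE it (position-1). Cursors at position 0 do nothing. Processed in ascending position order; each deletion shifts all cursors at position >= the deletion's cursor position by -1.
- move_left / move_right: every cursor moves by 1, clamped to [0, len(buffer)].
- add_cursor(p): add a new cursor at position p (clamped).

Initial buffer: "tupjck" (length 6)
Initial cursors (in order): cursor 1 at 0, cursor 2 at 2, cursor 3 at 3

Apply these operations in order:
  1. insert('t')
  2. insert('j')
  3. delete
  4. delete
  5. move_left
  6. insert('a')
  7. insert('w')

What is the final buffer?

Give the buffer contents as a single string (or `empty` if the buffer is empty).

After op 1 (insert('t')): buffer="ttutptjck" (len 9), cursors c1@1 c2@4 c3@6, authorship 1..2.3...
After op 2 (insert('j')): buffer="tjtutjptjjck" (len 12), cursors c1@2 c2@6 c3@9, authorship 11..22.33...
After op 3 (delete): buffer="ttutptjck" (len 9), cursors c1@1 c2@4 c3@6, authorship 1..2.3...
After op 4 (delete): buffer="tupjck" (len 6), cursors c1@0 c2@2 c3@3, authorship ......
After op 5 (move_left): buffer="tupjck" (len 6), cursors c1@0 c2@1 c3@2, authorship ......
After op 6 (insert('a')): buffer="atauapjck" (len 9), cursors c1@1 c2@3 c3@5, authorship 1.2.3....
After op 7 (insert('w')): buffer="awtawuawpjck" (len 12), cursors c1@2 c2@5 c3@8, authorship 11.22.33....

Answer: awtawuawpjck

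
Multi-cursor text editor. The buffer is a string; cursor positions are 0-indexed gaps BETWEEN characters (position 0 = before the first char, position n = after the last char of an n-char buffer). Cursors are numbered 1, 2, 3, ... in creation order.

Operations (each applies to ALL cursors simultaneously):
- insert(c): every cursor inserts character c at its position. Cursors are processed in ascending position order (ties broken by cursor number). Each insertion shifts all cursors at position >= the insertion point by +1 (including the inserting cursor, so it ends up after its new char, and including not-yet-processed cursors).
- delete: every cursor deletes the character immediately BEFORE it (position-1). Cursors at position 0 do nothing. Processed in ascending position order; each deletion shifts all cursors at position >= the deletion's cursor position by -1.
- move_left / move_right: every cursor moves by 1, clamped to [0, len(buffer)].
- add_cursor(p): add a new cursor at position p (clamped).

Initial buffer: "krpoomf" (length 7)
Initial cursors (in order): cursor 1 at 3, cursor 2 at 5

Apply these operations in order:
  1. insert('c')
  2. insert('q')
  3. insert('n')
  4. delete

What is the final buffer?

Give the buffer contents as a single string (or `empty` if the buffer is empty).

After op 1 (insert('c')): buffer="krpcoocmf" (len 9), cursors c1@4 c2@7, authorship ...1..2..
After op 2 (insert('q')): buffer="krpcqoocqmf" (len 11), cursors c1@5 c2@9, authorship ...11..22..
After op 3 (insert('n')): buffer="krpcqnoocqnmf" (len 13), cursors c1@6 c2@11, authorship ...111..222..
After op 4 (delete): buffer="krpcqoocqmf" (len 11), cursors c1@5 c2@9, authorship ...11..22..

Answer: krpcqoocqmf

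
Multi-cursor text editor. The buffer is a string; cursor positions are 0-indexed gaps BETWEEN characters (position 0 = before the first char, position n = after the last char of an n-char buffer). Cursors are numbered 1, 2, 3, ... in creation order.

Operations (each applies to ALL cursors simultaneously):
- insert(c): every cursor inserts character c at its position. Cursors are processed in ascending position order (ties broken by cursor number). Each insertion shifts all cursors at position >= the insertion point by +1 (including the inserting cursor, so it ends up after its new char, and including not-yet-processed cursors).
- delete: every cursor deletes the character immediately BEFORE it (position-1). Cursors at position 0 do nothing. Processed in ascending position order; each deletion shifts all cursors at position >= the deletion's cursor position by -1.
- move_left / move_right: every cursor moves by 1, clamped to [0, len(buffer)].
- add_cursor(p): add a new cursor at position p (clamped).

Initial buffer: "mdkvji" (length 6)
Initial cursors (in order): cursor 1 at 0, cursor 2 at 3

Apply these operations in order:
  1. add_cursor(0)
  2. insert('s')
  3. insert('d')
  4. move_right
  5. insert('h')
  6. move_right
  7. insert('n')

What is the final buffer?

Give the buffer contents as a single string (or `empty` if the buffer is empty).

After op 1 (add_cursor(0)): buffer="mdkvji" (len 6), cursors c1@0 c3@0 c2@3, authorship ......
After op 2 (insert('s')): buffer="ssmdksvji" (len 9), cursors c1@2 c3@2 c2@6, authorship 13...2...
After op 3 (insert('d')): buffer="ssddmdksdvji" (len 12), cursors c1@4 c3@4 c2@9, authorship 1313...22...
After op 4 (move_right): buffer="ssddmdksdvji" (len 12), cursors c1@5 c3@5 c2@10, authorship 1313...22...
After op 5 (insert('h')): buffer="ssddmhhdksdvhji" (len 15), cursors c1@7 c3@7 c2@13, authorship 1313.13..22.2..
After op 6 (move_right): buffer="ssddmhhdksdvhji" (len 15), cursors c1@8 c3@8 c2@14, authorship 1313.13..22.2..
After op 7 (insert('n')): buffer="ssddmhhdnnksdvhjni" (len 18), cursors c1@10 c3@10 c2@17, authorship 1313.13.13.22.2.2.

Answer: ssddmhhdnnksdvhjni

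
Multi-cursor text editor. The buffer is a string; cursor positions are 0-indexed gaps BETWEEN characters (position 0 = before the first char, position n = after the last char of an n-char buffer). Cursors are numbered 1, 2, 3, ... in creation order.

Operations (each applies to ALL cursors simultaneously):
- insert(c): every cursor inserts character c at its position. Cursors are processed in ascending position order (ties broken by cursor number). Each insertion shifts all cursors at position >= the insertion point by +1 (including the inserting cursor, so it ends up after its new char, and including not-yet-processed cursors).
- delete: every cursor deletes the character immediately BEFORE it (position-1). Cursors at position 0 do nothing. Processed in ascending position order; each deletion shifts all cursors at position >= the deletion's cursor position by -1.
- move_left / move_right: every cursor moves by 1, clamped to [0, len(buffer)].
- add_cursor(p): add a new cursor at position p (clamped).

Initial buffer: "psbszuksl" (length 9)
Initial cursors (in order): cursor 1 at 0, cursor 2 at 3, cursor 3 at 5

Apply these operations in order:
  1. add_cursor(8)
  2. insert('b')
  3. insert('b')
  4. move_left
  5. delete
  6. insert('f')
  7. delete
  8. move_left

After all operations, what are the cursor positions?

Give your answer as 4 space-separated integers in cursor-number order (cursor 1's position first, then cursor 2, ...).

After op 1 (add_cursor(8)): buffer="psbszuksl" (len 9), cursors c1@0 c2@3 c3@5 c4@8, authorship .........
After op 2 (insert('b')): buffer="bpsbbszbuksbl" (len 13), cursors c1@1 c2@5 c3@8 c4@12, authorship 1...2..3...4.
After op 3 (insert('b')): buffer="bbpsbbbszbbuksbbl" (len 17), cursors c1@2 c2@7 c3@11 c4@16, authorship 11...22..33...44.
After op 4 (move_left): buffer="bbpsbbbszbbuksbbl" (len 17), cursors c1@1 c2@6 c3@10 c4@15, authorship 11...22..33...44.
After op 5 (delete): buffer="bpsbbszbuksbl" (len 13), cursors c1@0 c2@4 c3@7 c4@11, authorship 1...2..3...4.
After op 6 (insert('f')): buffer="fbpsbfbszfbuksfbl" (len 17), cursors c1@1 c2@6 c3@10 c4@15, authorship 11...22..33...44.
After op 7 (delete): buffer="bpsbbszbuksbl" (len 13), cursors c1@0 c2@4 c3@7 c4@11, authorship 1...2..3...4.
After op 8 (move_left): buffer="bpsbbszbuksbl" (len 13), cursors c1@0 c2@3 c3@6 c4@10, authorship 1...2..3...4.

Answer: 0 3 6 10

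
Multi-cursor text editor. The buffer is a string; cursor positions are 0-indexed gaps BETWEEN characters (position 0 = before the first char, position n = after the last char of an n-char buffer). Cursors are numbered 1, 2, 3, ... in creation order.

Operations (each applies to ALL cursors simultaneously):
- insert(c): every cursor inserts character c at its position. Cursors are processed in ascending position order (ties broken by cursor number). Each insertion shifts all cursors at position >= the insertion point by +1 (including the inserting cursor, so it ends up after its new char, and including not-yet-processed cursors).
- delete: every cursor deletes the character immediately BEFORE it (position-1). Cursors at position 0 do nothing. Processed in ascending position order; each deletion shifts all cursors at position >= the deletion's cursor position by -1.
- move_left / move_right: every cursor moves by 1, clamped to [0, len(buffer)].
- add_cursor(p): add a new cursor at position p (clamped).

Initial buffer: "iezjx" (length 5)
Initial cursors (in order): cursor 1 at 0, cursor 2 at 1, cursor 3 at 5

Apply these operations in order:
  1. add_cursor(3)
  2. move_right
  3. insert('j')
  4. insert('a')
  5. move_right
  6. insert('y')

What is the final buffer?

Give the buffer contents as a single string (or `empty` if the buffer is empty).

After op 1 (add_cursor(3)): buffer="iezjx" (len 5), cursors c1@0 c2@1 c4@3 c3@5, authorship .....
After op 2 (move_right): buffer="iezjx" (len 5), cursors c1@1 c2@2 c4@4 c3@5, authorship .....
After op 3 (insert('j')): buffer="ijejzjjxj" (len 9), cursors c1@2 c2@4 c4@7 c3@9, authorship .1.2..4.3
After op 4 (insert('a')): buffer="ijaejazjjaxja" (len 13), cursors c1@3 c2@6 c4@10 c3@13, authorship .11.22..44.33
After op 5 (move_right): buffer="ijaejazjjaxja" (len 13), cursors c1@4 c2@7 c4@11 c3@13, authorship .11.22..44.33
After op 6 (insert('y')): buffer="ijaeyjazyjjaxyjay" (len 17), cursors c1@5 c2@9 c4@14 c3@17, authorship .11.122.2.44.4333

Answer: ijaeyjazyjjaxyjay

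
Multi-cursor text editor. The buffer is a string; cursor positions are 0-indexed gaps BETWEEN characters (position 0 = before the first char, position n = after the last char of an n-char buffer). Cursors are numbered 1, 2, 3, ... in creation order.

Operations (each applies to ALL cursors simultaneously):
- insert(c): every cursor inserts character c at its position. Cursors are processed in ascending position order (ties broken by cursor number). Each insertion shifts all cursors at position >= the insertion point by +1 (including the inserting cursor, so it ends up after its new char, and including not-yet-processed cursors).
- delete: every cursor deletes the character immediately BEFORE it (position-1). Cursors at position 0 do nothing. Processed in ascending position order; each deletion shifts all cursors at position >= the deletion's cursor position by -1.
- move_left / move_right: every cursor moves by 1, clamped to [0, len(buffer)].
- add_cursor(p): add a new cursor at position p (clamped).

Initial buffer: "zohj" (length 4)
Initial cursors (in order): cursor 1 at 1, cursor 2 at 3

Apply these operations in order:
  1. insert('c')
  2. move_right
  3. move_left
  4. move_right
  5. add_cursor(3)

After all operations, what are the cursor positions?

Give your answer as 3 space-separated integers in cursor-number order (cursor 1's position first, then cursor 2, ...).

After op 1 (insert('c')): buffer="zcohcj" (len 6), cursors c1@2 c2@5, authorship .1..2.
After op 2 (move_right): buffer="zcohcj" (len 6), cursors c1@3 c2@6, authorship .1..2.
After op 3 (move_left): buffer="zcohcj" (len 6), cursors c1@2 c2@5, authorship .1..2.
After op 4 (move_right): buffer="zcohcj" (len 6), cursors c1@3 c2@6, authorship .1..2.
After op 5 (add_cursor(3)): buffer="zcohcj" (len 6), cursors c1@3 c3@3 c2@6, authorship .1..2.

Answer: 3 6 3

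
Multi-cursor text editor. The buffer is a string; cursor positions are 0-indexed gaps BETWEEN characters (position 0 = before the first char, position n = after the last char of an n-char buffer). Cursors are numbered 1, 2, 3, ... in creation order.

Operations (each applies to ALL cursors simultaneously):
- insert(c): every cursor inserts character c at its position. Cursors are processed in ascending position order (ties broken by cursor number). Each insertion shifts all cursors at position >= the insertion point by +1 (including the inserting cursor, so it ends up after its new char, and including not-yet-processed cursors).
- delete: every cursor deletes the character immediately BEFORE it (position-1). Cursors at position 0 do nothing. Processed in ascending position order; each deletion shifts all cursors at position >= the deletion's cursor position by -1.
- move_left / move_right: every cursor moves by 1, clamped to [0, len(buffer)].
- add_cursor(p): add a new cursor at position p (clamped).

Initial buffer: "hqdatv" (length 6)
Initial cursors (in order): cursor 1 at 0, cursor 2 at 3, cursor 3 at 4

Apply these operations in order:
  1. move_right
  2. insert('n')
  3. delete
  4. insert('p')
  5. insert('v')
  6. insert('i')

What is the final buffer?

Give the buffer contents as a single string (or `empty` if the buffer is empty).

After op 1 (move_right): buffer="hqdatv" (len 6), cursors c1@1 c2@4 c3@5, authorship ......
After op 2 (insert('n')): buffer="hnqdantnv" (len 9), cursors c1@2 c2@6 c3@8, authorship .1...2.3.
After op 3 (delete): buffer="hqdatv" (len 6), cursors c1@1 c2@4 c3@5, authorship ......
After op 4 (insert('p')): buffer="hpqdaptpv" (len 9), cursors c1@2 c2@6 c3@8, authorship .1...2.3.
After op 5 (insert('v')): buffer="hpvqdapvtpvv" (len 12), cursors c1@3 c2@8 c3@11, authorship .11...22.33.
After op 6 (insert('i')): buffer="hpviqdapvitpviv" (len 15), cursors c1@4 c2@10 c3@14, authorship .111...222.333.

Answer: hpviqdapvitpviv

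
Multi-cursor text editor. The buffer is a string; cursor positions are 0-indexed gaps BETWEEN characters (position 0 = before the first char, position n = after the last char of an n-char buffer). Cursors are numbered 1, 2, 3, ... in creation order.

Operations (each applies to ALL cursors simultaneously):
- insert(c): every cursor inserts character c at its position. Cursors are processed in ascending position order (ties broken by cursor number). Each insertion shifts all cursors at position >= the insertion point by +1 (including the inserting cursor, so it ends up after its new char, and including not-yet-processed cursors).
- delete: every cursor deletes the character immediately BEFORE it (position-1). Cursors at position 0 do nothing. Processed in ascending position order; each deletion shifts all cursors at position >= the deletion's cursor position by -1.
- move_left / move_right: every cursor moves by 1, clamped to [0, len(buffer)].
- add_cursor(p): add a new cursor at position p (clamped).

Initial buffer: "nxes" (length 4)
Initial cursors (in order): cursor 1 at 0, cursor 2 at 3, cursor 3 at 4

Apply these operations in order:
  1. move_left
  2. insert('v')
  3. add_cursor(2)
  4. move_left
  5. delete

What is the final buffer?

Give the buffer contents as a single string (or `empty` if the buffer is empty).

Answer: nvvs

Derivation:
After op 1 (move_left): buffer="nxes" (len 4), cursors c1@0 c2@2 c3@3, authorship ....
After op 2 (insert('v')): buffer="vnxvevs" (len 7), cursors c1@1 c2@4 c3@6, authorship 1..2.3.
After op 3 (add_cursor(2)): buffer="vnxvevs" (len 7), cursors c1@1 c4@2 c2@4 c3@6, authorship 1..2.3.
After op 4 (move_left): buffer="vnxvevs" (len 7), cursors c1@0 c4@1 c2@3 c3@5, authorship 1..2.3.
After op 5 (delete): buffer="nvvs" (len 4), cursors c1@0 c4@0 c2@1 c3@2, authorship .23.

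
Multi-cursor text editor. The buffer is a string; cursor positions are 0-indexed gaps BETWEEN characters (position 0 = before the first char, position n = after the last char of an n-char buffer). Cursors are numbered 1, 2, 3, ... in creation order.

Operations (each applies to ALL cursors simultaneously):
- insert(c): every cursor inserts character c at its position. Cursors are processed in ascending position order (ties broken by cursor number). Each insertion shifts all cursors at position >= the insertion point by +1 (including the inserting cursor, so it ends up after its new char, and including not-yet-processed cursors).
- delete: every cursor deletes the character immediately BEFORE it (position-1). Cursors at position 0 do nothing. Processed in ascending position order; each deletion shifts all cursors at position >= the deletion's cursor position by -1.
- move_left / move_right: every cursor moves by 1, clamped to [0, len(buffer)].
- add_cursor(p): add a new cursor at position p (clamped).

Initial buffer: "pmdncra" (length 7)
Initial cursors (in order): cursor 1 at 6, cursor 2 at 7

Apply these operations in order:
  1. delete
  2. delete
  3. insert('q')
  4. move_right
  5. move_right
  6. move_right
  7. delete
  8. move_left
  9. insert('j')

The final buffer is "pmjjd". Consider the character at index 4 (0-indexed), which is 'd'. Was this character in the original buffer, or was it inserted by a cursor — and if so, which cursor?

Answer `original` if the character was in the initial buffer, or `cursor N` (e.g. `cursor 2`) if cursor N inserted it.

After op 1 (delete): buffer="pmdnc" (len 5), cursors c1@5 c2@5, authorship .....
After op 2 (delete): buffer="pmd" (len 3), cursors c1@3 c2@3, authorship ...
After op 3 (insert('q')): buffer="pmdqq" (len 5), cursors c1@5 c2@5, authorship ...12
After op 4 (move_right): buffer="pmdqq" (len 5), cursors c1@5 c2@5, authorship ...12
After op 5 (move_right): buffer="pmdqq" (len 5), cursors c1@5 c2@5, authorship ...12
After op 6 (move_right): buffer="pmdqq" (len 5), cursors c1@5 c2@5, authorship ...12
After op 7 (delete): buffer="pmd" (len 3), cursors c1@3 c2@3, authorship ...
After op 8 (move_left): buffer="pmd" (len 3), cursors c1@2 c2@2, authorship ...
After op 9 (insert('j')): buffer="pmjjd" (len 5), cursors c1@4 c2@4, authorship ..12.
Authorship (.=original, N=cursor N): . . 1 2 .
Index 4: author = original

Answer: original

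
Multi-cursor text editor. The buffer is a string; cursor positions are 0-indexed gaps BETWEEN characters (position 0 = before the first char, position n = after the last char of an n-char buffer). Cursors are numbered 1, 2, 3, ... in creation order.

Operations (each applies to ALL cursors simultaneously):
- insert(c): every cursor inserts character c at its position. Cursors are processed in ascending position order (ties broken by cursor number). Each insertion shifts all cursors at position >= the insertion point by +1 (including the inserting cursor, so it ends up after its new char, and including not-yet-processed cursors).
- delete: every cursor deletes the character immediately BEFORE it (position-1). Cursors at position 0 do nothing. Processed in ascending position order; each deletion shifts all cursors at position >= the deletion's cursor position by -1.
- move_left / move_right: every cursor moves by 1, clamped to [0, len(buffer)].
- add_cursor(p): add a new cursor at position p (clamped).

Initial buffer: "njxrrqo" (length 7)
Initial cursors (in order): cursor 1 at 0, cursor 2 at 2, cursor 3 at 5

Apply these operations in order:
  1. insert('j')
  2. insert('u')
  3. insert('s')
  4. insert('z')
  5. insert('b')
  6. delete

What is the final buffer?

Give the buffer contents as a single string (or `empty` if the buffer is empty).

Answer: jusznjjuszxrrjuszqo

Derivation:
After op 1 (insert('j')): buffer="jnjjxrrjqo" (len 10), cursors c1@1 c2@4 c3@8, authorship 1..2...3..
After op 2 (insert('u')): buffer="junjjuxrrjuqo" (len 13), cursors c1@2 c2@6 c3@11, authorship 11..22...33..
After op 3 (insert('s')): buffer="jusnjjusxrrjusqo" (len 16), cursors c1@3 c2@8 c3@14, authorship 111..222...333..
After op 4 (insert('z')): buffer="jusznjjuszxrrjuszqo" (len 19), cursors c1@4 c2@10 c3@17, authorship 1111..2222...3333..
After op 5 (insert('b')): buffer="juszbnjjuszbxrrjuszbqo" (len 22), cursors c1@5 c2@12 c3@20, authorship 11111..22222...33333..
After op 6 (delete): buffer="jusznjjuszxrrjuszqo" (len 19), cursors c1@4 c2@10 c3@17, authorship 1111..2222...3333..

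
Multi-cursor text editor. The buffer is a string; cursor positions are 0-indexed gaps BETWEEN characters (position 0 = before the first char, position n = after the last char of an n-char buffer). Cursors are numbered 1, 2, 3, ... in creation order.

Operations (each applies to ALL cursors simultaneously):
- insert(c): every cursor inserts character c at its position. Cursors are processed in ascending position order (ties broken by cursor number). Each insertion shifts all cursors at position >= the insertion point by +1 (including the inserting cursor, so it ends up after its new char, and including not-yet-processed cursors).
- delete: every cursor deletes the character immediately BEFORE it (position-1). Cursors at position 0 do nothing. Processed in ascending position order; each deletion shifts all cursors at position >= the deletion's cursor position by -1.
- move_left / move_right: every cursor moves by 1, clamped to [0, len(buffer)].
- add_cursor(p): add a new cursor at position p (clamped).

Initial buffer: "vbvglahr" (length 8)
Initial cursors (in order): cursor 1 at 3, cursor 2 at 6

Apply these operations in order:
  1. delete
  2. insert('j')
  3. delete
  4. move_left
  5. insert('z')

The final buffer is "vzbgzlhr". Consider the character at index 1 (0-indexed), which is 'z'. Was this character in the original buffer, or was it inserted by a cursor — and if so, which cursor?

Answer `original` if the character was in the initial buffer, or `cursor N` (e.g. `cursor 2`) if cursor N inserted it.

Answer: cursor 1

Derivation:
After op 1 (delete): buffer="vbglhr" (len 6), cursors c1@2 c2@4, authorship ......
After op 2 (insert('j')): buffer="vbjgljhr" (len 8), cursors c1@3 c2@6, authorship ..1..2..
After op 3 (delete): buffer="vbglhr" (len 6), cursors c1@2 c2@4, authorship ......
After op 4 (move_left): buffer="vbglhr" (len 6), cursors c1@1 c2@3, authorship ......
After op 5 (insert('z')): buffer="vzbgzlhr" (len 8), cursors c1@2 c2@5, authorship .1..2...
Authorship (.=original, N=cursor N): . 1 . . 2 . . .
Index 1: author = 1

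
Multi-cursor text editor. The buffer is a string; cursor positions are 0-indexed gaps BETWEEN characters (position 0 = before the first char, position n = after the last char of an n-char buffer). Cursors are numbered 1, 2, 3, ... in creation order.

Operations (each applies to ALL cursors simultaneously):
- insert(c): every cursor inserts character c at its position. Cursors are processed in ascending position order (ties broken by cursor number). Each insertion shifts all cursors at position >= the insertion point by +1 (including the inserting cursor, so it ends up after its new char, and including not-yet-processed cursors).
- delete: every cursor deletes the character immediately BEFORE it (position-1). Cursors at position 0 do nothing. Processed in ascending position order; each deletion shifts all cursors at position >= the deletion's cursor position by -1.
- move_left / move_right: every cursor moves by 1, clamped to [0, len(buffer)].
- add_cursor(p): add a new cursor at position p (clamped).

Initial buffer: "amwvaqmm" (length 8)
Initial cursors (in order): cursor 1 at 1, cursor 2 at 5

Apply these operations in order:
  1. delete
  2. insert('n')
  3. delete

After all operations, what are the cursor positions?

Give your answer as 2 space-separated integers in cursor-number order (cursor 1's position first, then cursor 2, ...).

Answer: 0 3

Derivation:
After op 1 (delete): buffer="mwvqmm" (len 6), cursors c1@0 c2@3, authorship ......
After op 2 (insert('n')): buffer="nmwvnqmm" (len 8), cursors c1@1 c2@5, authorship 1...2...
After op 3 (delete): buffer="mwvqmm" (len 6), cursors c1@0 c2@3, authorship ......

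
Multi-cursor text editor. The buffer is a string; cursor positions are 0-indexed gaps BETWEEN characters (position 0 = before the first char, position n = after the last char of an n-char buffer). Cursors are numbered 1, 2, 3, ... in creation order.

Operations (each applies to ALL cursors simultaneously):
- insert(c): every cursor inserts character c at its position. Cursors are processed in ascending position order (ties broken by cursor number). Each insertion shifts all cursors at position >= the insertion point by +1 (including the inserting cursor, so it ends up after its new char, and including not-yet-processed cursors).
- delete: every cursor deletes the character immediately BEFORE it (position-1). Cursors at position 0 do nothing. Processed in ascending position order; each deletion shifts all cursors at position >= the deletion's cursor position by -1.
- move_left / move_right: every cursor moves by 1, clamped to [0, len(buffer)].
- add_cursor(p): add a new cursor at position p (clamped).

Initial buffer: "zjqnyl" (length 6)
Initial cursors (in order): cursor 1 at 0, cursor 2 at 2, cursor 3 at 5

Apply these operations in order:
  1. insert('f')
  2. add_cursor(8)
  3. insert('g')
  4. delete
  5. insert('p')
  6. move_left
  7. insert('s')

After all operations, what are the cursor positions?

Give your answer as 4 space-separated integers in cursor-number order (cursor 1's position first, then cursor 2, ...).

Answer: 2 7 15 15

Derivation:
After op 1 (insert('f')): buffer="fzjfqnyfl" (len 9), cursors c1@1 c2@4 c3@8, authorship 1..2...3.
After op 2 (add_cursor(8)): buffer="fzjfqnyfl" (len 9), cursors c1@1 c2@4 c3@8 c4@8, authorship 1..2...3.
After op 3 (insert('g')): buffer="fgzjfgqnyfggl" (len 13), cursors c1@2 c2@6 c3@12 c4@12, authorship 11..22...334.
After op 4 (delete): buffer="fzjfqnyfl" (len 9), cursors c1@1 c2@4 c3@8 c4@8, authorship 1..2...3.
After op 5 (insert('p')): buffer="fpzjfpqnyfppl" (len 13), cursors c1@2 c2@6 c3@12 c4@12, authorship 11..22...334.
After op 6 (move_left): buffer="fpzjfpqnyfppl" (len 13), cursors c1@1 c2@5 c3@11 c4@11, authorship 11..22...334.
After op 7 (insert('s')): buffer="fspzjfspqnyfpsspl" (len 17), cursors c1@2 c2@7 c3@15 c4@15, authorship 111..222...33344.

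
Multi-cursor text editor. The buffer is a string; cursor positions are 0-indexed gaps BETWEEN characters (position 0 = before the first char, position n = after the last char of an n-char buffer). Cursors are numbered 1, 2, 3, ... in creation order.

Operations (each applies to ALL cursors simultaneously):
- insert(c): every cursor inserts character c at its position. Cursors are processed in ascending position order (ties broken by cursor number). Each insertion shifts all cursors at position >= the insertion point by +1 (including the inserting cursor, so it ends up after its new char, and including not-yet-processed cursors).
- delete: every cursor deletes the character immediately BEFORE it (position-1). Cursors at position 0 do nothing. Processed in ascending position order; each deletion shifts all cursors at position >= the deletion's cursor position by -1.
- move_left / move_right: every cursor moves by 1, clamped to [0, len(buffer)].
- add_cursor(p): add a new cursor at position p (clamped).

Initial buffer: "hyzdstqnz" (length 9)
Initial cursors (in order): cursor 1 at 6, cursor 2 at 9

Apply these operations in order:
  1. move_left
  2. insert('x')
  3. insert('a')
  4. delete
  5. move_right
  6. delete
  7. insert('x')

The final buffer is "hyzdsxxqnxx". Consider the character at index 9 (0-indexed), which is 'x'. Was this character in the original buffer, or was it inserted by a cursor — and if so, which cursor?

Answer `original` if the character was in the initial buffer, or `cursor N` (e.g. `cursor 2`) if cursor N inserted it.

After op 1 (move_left): buffer="hyzdstqnz" (len 9), cursors c1@5 c2@8, authorship .........
After op 2 (insert('x')): buffer="hyzdsxtqnxz" (len 11), cursors c1@6 c2@10, authorship .....1...2.
After op 3 (insert('a')): buffer="hyzdsxatqnxaz" (len 13), cursors c1@7 c2@12, authorship .....11...22.
After op 4 (delete): buffer="hyzdsxtqnxz" (len 11), cursors c1@6 c2@10, authorship .....1...2.
After op 5 (move_right): buffer="hyzdsxtqnxz" (len 11), cursors c1@7 c2@11, authorship .....1...2.
After op 6 (delete): buffer="hyzdsxqnx" (len 9), cursors c1@6 c2@9, authorship .....1..2
After op 7 (insert('x')): buffer="hyzdsxxqnxx" (len 11), cursors c1@7 c2@11, authorship .....11..22
Authorship (.=original, N=cursor N): . . . . . 1 1 . . 2 2
Index 9: author = 2

Answer: cursor 2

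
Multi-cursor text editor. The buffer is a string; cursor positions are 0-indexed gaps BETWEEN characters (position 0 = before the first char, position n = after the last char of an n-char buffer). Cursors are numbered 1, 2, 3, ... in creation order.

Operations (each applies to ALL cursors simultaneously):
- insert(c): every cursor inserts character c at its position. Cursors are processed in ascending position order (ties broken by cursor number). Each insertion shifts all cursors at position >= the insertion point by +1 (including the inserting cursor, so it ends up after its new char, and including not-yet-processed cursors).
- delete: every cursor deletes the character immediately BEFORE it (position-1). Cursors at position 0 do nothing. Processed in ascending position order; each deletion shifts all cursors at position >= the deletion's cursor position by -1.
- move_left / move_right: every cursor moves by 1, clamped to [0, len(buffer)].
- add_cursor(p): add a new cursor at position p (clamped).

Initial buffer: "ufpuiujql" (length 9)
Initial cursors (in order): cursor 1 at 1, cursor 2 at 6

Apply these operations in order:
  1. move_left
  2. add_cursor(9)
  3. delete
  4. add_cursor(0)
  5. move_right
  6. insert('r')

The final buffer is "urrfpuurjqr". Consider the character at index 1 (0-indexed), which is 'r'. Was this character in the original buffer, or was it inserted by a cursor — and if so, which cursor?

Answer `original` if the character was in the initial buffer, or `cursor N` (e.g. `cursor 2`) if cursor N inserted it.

Answer: cursor 1

Derivation:
After op 1 (move_left): buffer="ufpuiujql" (len 9), cursors c1@0 c2@5, authorship .........
After op 2 (add_cursor(9)): buffer="ufpuiujql" (len 9), cursors c1@0 c2@5 c3@9, authorship .........
After op 3 (delete): buffer="ufpuujq" (len 7), cursors c1@0 c2@4 c3@7, authorship .......
After op 4 (add_cursor(0)): buffer="ufpuujq" (len 7), cursors c1@0 c4@0 c2@4 c3@7, authorship .......
After op 5 (move_right): buffer="ufpuujq" (len 7), cursors c1@1 c4@1 c2@5 c3@7, authorship .......
After op 6 (insert('r')): buffer="urrfpuurjqr" (len 11), cursors c1@3 c4@3 c2@8 c3@11, authorship .14....2..3
Authorship (.=original, N=cursor N): . 1 4 . . . . 2 . . 3
Index 1: author = 1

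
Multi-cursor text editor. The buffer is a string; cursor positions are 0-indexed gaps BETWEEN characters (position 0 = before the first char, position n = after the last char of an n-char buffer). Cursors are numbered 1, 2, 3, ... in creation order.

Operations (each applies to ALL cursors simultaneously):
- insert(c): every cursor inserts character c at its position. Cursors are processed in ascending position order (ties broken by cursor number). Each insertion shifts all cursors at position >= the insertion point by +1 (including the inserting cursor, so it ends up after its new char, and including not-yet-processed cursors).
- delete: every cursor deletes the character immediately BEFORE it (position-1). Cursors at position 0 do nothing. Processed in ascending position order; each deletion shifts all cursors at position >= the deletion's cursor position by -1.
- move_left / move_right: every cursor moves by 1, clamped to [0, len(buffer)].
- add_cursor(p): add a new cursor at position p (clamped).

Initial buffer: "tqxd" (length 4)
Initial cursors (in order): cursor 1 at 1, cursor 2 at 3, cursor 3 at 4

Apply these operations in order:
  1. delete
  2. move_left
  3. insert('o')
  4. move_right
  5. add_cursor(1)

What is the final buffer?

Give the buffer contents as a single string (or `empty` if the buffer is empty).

After op 1 (delete): buffer="q" (len 1), cursors c1@0 c2@1 c3@1, authorship .
After op 2 (move_left): buffer="q" (len 1), cursors c1@0 c2@0 c3@0, authorship .
After op 3 (insert('o')): buffer="oooq" (len 4), cursors c1@3 c2@3 c3@3, authorship 123.
After op 4 (move_right): buffer="oooq" (len 4), cursors c1@4 c2@4 c3@4, authorship 123.
After op 5 (add_cursor(1)): buffer="oooq" (len 4), cursors c4@1 c1@4 c2@4 c3@4, authorship 123.

Answer: oooq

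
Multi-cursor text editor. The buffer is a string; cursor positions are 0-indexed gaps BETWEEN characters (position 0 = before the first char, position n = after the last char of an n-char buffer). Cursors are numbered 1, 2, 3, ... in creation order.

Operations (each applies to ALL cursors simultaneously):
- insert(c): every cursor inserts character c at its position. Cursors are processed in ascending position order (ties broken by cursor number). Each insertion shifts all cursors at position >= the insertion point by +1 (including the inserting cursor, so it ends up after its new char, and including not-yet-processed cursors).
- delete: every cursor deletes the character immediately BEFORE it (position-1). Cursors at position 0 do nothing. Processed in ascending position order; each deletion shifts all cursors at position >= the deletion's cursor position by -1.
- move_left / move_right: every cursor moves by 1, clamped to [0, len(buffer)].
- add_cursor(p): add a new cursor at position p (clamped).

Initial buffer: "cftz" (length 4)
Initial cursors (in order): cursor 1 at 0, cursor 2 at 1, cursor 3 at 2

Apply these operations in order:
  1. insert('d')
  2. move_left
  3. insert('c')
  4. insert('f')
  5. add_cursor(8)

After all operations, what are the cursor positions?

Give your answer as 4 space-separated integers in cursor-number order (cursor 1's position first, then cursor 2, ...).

After op 1 (insert('d')): buffer="dcdfdtz" (len 7), cursors c1@1 c2@3 c3@5, authorship 1.2.3..
After op 2 (move_left): buffer="dcdfdtz" (len 7), cursors c1@0 c2@2 c3@4, authorship 1.2.3..
After op 3 (insert('c')): buffer="cdccdfcdtz" (len 10), cursors c1@1 c2@4 c3@7, authorship 11.22.33..
After op 4 (insert('f')): buffer="cfdccfdfcfdtz" (len 13), cursors c1@2 c2@6 c3@10, authorship 111.222.333..
After op 5 (add_cursor(8)): buffer="cfdccfdfcfdtz" (len 13), cursors c1@2 c2@6 c4@8 c3@10, authorship 111.222.333..

Answer: 2 6 10 8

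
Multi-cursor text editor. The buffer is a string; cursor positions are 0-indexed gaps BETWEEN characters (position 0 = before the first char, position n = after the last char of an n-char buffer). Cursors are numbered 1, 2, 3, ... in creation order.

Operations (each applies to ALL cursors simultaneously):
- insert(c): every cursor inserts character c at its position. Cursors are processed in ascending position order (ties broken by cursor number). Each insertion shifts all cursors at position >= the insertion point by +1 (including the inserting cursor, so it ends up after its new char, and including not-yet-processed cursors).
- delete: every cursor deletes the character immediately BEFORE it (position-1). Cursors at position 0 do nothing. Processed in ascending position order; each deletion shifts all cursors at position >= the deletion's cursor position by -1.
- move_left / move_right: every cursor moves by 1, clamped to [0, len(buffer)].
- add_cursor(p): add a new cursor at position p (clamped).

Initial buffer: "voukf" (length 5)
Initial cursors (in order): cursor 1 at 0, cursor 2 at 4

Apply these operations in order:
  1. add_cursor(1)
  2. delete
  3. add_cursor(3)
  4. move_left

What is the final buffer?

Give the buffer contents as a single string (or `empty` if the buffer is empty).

Answer: ouf

Derivation:
After op 1 (add_cursor(1)): buffer="voukf" (len 5), cursors c1@0 c3@1 c2@4, authorship .....
After op 2 (delete): buffer="ouf" (len 3), cursors c1@0 c3@0 c2@2, authorship ...
After op 3 (add_cursor(3)): buffer="ouf" (len 3), cursors c1@0 c3@0 c2@2 c4@3, authorship ...
After op 4 (move_left): buffer="ouf" (len 3), cursors c1@0 c3@0 c2@1 c4@2, authorship ...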